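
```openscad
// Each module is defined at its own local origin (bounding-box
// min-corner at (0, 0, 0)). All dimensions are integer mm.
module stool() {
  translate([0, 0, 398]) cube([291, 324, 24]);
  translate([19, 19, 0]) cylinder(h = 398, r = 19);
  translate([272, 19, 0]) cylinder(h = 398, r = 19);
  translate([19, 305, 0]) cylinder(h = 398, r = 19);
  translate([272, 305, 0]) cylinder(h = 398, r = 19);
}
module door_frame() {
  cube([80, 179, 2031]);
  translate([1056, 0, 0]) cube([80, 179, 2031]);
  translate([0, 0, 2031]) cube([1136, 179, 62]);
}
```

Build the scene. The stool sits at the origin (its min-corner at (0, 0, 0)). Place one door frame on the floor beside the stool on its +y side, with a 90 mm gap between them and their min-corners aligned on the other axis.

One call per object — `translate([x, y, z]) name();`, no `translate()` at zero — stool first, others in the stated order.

stool();
translate([0, 414, 0]) door_frame();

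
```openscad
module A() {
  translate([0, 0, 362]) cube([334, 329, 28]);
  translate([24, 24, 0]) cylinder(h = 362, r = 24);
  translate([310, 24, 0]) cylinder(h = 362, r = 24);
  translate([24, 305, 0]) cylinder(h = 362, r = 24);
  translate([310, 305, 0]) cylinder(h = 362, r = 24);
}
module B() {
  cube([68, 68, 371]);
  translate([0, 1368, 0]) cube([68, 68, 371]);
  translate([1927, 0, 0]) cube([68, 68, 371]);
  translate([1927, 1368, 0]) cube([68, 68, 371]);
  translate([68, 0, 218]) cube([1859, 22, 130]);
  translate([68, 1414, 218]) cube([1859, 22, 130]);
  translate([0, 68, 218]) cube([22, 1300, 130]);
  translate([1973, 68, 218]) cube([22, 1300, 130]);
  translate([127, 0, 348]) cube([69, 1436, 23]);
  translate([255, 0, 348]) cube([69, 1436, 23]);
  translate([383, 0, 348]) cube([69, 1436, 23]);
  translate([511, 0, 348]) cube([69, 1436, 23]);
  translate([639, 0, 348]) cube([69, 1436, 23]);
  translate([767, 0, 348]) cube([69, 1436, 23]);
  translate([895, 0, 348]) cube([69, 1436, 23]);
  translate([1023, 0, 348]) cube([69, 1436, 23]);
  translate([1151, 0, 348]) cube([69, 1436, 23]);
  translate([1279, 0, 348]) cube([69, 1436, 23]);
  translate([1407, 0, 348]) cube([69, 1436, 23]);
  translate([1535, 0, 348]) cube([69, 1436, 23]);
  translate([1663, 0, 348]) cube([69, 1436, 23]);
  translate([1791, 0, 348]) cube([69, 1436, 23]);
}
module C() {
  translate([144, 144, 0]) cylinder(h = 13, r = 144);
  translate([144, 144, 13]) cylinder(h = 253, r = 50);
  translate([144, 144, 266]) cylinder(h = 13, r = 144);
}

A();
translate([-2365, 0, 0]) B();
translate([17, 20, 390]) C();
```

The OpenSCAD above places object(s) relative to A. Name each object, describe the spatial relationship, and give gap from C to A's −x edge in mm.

A is a stool. B is a bed frame. C is a spool. The bed frame is on the floor beside the stool on its −x side. The spool is on top of the stool. The gap from the spool to the stool's −x edge is 17 mm.

The spool's min-x is at 17; the stool's min-x is 0; gap = 17 mm.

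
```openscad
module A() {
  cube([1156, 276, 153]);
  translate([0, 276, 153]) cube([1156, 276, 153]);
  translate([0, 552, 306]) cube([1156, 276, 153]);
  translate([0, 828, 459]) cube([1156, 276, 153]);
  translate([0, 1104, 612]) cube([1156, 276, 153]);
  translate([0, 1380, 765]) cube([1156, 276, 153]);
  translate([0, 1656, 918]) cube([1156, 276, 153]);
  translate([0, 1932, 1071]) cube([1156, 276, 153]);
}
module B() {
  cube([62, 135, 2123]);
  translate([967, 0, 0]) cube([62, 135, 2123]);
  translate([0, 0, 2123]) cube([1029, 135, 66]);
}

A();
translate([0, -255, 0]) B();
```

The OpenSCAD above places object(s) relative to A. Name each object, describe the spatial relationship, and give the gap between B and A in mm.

A is a staircase. B is a door frame. The door frame is on the floor beside the staircase on its −y side. The gap between the door frame and the staircase is 120 mm.

The door frame's nearest face is 120 mm from the staircase's −y face.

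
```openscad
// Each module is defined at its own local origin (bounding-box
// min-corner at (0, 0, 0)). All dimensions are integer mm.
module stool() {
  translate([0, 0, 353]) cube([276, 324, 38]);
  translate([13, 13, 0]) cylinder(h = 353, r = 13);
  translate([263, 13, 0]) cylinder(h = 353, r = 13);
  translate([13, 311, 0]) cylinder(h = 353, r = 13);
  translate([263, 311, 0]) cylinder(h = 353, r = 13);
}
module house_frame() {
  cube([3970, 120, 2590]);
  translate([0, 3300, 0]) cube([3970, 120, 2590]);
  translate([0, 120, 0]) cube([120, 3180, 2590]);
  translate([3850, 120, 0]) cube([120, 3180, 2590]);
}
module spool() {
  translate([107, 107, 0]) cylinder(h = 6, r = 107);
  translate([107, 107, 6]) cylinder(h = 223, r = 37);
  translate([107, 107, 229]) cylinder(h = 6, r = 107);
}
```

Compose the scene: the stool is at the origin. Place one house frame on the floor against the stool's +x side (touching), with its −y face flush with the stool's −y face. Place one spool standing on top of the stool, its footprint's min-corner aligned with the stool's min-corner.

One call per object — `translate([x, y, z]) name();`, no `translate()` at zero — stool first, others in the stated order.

stool();
translate([276, 0, 0]) house_frame();
translate([0, 0, 391]) spool();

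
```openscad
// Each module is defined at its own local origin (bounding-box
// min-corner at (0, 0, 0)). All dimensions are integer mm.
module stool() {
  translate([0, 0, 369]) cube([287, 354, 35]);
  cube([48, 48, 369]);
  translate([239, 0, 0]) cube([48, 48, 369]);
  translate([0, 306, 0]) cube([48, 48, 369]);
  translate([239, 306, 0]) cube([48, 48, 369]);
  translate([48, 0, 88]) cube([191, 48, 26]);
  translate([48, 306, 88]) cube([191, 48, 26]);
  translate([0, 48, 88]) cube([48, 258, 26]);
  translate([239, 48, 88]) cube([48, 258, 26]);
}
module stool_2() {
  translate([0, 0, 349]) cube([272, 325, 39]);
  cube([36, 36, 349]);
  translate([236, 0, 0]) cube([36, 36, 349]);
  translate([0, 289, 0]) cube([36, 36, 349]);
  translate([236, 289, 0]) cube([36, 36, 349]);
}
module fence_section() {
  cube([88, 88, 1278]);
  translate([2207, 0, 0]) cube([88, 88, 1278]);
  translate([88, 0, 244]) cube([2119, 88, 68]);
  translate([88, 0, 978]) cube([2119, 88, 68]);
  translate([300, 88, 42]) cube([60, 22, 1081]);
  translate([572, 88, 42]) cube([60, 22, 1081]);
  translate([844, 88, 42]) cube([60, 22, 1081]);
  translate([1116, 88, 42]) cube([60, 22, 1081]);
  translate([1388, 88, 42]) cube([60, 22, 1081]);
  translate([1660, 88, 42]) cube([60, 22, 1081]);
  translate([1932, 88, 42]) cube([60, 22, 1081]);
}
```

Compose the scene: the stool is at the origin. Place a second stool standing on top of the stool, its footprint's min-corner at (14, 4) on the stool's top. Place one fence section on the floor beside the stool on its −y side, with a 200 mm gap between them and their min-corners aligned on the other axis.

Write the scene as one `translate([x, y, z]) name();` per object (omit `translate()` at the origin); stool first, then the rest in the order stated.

stool();
translate([14, 4, 404]) stool_2();
translate([0, -310, 0]) fence_section();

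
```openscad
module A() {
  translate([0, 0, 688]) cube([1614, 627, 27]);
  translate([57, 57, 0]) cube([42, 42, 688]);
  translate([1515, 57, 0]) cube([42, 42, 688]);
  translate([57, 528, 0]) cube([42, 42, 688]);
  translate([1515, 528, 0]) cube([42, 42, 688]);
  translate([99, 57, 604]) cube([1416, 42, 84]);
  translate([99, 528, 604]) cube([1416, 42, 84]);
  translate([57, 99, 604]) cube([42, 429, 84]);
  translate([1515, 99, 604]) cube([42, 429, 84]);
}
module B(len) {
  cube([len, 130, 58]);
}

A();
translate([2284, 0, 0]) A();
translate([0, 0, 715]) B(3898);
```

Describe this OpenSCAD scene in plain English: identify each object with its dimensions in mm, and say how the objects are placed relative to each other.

A is a table with a 1614×627 mm rectangular top, 27 mm thick, top surface at z = 715 mm, supported by four 42×42 mm square legs, each inset 57 mm from the nearest pair of top edges, running from the floor. Four apron rails, 42 mm thick and 84 mm tall, run between adjacent legs with their top edges flush with the underside of the top and their outer faces flush with the legs' outer faces.

B is a rectangular beam 3898 mm long (x), 130 mm deep (y), 58 mm thick (z).

The beam spans the tops of two tables placed 670 mm apart, resting at z = 715 mm.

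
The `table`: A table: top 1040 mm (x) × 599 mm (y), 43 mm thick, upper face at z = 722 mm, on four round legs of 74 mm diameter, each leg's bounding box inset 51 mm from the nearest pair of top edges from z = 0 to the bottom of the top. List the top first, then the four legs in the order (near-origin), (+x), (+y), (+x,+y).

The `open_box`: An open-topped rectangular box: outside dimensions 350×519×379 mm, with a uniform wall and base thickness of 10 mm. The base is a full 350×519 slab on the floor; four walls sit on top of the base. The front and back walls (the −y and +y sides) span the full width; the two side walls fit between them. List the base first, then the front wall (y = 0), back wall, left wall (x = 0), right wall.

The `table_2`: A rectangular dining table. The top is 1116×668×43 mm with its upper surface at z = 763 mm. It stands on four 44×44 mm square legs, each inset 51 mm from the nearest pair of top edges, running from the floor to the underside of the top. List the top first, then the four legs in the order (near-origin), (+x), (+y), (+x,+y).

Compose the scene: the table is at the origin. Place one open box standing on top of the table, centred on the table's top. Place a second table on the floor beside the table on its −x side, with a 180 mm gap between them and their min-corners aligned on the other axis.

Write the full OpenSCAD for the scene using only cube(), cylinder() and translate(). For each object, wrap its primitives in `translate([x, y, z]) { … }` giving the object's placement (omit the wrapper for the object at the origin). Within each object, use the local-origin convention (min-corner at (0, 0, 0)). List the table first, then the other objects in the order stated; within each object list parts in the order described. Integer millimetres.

translate([0, 0, 679]) cube([1040, 599, 43]);
translate([88, 88, 0]) cylinder(h = 679, r = 37);
translate([952, 88, 0]) cylinder(h = 679, r = 37);
translate([88, 511, 0]) cylinder(h = 679, r = 37);
translate([952, 511, 0]) cylinder(h = 679, r = 37);
translate([345, 40, 722]) {
  cube([350, 519, 10]);
  translate([0, 0, 10]) cube([350, 10, 369]);
  translate([0, 509, 10]) cube([350, 10, 369]);
  translate([0, 10, 10]) cube([10, 499, 369]);
  translate([340, 10, 10]) cube([10, 499, 369]);
}
translate([-1296, 0, 0]) {
  translate([0, 0, 720]) cube([1116, 668, 43]);
  translate([51, 51, 0]) cube([44, 44, 720]);
  translate([1021, 51, 0]) cube([44, 44, 720]);
  translate([51, 573, 0]) cube([44, 44, 720]);
  translate([1021, 573, 0]) cube([44, 44, 720]);
}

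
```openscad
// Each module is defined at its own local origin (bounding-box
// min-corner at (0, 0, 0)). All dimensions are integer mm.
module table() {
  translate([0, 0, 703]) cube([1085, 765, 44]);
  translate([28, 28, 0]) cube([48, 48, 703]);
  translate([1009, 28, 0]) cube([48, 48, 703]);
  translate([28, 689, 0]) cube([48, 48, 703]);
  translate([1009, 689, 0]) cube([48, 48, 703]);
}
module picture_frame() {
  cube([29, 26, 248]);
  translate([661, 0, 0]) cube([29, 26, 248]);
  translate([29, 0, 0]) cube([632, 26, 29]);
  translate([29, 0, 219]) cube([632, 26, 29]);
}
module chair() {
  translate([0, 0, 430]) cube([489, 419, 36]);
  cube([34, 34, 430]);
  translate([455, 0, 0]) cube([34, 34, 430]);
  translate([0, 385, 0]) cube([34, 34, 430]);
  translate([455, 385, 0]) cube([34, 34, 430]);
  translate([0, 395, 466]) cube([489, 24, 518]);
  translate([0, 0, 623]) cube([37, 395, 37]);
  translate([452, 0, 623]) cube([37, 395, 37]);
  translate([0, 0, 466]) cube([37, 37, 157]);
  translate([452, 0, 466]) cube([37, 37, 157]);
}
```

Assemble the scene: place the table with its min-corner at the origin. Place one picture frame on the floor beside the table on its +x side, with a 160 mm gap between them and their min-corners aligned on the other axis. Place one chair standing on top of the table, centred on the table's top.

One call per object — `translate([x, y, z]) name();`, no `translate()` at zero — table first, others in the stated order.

table();
translate([1245, 0, 0]) picture_frame();
translate([298, 173, 747]) chair();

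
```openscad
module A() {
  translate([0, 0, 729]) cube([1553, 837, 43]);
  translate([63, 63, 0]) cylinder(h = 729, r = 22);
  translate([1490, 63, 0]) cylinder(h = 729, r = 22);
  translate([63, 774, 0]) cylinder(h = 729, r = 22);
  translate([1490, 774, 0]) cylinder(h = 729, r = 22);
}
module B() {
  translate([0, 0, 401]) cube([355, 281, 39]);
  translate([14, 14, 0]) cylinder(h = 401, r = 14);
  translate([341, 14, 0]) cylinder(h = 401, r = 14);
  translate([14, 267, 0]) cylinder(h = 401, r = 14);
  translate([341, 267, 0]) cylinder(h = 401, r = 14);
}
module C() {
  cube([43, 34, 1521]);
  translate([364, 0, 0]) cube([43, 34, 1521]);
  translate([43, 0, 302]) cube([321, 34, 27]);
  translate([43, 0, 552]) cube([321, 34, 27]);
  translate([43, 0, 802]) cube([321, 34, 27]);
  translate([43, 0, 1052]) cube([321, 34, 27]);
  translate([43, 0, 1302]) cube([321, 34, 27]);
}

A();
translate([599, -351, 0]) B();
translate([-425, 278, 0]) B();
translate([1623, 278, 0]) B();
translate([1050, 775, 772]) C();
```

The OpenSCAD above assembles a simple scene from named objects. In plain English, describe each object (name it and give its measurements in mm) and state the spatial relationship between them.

A is a rectangular dining table. The top is 1553×837×43 mm with its upper surface at z = 772 mm. It stands on four round legs of 44 mm diameter, each leg's bounding box inset 41 mm from the nearest pair of top edges, running from the floor to the underside of the top.

B is a four-legged stool. The seat is 355×281 mm, 39 mm thick, top at z = 440 mm. It stands on four round legs, each 28 mm in diameter, from z = 0 to the seat underside, each leg's axis is inset half a diameter from the nearest pair of seat edges (so the leg's bounding box is flush with the corner).

C is a straight ladder. Two 43×34 mm vertical rails, 1521 mm tall, stand 407 mm apart (outside-to-outside) with their front faces coplanar on the −y side. 5 rungs, each 34 mm deep and 27 mm tall, span between the inner faces of the rails, front faces flush with the rails. The lowest rung's underside is at z = 302 mm and rungs are spaced 250 mm apart (underside to underside).

Three stools sit around the table at the −y, −x, +x sides. The ladder is on top of the table.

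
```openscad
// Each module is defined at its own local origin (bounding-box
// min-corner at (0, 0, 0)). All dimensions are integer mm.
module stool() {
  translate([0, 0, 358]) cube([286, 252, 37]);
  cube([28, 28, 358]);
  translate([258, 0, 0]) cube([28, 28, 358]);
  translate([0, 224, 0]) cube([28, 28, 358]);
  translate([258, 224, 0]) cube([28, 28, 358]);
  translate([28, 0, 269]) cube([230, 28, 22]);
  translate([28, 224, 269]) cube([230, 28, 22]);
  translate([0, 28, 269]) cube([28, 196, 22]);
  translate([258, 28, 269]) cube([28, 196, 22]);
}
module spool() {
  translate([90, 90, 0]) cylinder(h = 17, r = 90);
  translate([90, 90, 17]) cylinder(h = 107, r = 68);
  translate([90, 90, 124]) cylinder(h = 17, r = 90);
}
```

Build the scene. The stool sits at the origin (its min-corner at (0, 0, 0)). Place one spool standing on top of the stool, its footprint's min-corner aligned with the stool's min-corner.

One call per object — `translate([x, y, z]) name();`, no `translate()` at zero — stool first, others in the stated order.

stool();
translate([0, 0, 395]) spool();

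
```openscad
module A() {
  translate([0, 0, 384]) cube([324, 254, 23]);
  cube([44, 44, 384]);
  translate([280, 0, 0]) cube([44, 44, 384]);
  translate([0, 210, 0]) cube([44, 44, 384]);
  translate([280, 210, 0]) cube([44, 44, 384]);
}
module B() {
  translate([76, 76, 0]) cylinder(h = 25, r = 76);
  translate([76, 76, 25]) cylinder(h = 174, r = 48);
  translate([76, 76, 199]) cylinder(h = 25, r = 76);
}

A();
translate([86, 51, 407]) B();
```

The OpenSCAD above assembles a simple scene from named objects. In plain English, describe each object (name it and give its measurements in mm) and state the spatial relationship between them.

A is a simple wooden stool: a rectangular seat 324 mm (x) by 254 mm (y), 23 mm thick, top face at z = 407 mm, on four square legs, each 44×44 mm in cross-section. The legs rest on z = 0, each flush with a corner of the seat.

B is a spool: two coaxial disc flanges of radius 76 mm and thickness 25 mm, joined by a core cylinder of radius 48 mm and height 174 mm. The lower flange rests on z = 0 and the three cylinders share a vertical axis.

The spool is on top of the stool, centred.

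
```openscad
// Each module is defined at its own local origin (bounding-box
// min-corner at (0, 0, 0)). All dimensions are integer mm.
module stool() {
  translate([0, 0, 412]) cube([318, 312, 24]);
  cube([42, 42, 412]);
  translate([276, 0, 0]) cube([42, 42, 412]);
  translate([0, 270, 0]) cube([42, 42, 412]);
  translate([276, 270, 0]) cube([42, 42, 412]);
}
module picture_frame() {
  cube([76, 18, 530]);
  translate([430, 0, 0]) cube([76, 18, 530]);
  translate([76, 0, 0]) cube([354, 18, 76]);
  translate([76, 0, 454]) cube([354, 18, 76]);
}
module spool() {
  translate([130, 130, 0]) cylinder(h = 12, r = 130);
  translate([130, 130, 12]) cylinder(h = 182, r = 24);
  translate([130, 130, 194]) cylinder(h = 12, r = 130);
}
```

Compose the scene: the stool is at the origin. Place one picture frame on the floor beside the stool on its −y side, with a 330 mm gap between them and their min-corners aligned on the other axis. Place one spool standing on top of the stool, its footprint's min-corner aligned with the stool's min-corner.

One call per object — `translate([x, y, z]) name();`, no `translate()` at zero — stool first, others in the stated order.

stool();
translate([0, -348, 0]) picture_frame();
translate([0, 0, 436]) spool();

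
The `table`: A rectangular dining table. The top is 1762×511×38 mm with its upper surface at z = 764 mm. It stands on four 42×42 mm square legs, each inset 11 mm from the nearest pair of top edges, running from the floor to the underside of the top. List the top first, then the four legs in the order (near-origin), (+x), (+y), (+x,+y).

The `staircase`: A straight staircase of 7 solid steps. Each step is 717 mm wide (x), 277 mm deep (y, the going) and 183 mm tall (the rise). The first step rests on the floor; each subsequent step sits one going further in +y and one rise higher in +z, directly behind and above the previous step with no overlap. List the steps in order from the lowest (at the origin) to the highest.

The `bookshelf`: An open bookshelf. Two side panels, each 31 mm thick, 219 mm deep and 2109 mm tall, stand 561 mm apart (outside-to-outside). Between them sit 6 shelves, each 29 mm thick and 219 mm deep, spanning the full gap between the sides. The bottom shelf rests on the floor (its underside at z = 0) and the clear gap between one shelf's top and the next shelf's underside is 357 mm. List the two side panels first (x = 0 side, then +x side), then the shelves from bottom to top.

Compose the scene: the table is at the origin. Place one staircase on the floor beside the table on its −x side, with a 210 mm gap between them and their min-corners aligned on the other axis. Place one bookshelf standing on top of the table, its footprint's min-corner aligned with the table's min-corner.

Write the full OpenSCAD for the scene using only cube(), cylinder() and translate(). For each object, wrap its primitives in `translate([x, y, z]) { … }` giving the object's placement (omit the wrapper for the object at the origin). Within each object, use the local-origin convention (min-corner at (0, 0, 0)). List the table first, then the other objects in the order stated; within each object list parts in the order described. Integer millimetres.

translate([0, 0, 726]) cube([1762, 511, 38]);
translate([11, 11, 0]) cube([42, 42, 726]);
translate([1709, 11, 0]) cube([42, 42, 726]);
translate([11, 458, 0]) cube([42, 42, 726]);
translate([1709, 458, 0]) cube([42, 42, 726]);
translate([-927, 0, 0]) {
  cube([717, 277, 183]);
  translate([0, 277, 183]) cube([717, 277, 183]);
  translate([0, 554, 366]) cube([717, 277, 183]);
  translate([0, 831, 549]) cube([717, 277, 183]);
  translate([0, 1108, 732]) cube([717, 277, 183]);
  translate([0, 1385, 915]) cube([717, 277, 183]);
  translate([0, 1662, 1098]) cube([717, 277, 183]);
}
translate([0, 0, 764]) {
  cube([31, 219, 2109]);
  translate([530, 0, 0]) cube([31, 219, 2109]);
  translate([31, 0, 0]) cube([499, 219, 29]);
  translate([31, 0, 386]) cube([499, 219, 29]);
  translate([31, 0, 772]) cube([499, 219, 29]);
  translate([31, 0, 1158]) cube([499, 219, 29]);
  translate([31, 0, 1544]) cube([499, 219, 29]);
  translate([31, 0, 1930]) cube([499, 219, 29]);
}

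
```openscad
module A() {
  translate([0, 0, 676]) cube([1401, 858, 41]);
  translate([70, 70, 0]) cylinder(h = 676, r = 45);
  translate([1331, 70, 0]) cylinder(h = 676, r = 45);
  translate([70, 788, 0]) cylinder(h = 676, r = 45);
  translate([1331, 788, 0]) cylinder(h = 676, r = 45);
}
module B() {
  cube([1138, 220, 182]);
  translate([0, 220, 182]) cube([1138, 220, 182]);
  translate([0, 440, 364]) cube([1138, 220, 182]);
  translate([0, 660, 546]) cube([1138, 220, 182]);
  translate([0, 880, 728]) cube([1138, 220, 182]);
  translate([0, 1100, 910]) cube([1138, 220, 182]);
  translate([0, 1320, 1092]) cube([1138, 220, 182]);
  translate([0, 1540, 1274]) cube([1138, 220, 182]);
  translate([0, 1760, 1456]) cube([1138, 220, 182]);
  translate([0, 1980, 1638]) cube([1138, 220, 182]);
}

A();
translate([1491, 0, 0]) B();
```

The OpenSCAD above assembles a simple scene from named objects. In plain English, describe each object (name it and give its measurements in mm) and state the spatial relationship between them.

A is a table with a 1401×858 mm rectangular top, 41 mm thick, top surface at z = 717 mm, supported by four round legs of 90 mm diameter, each leg's bounding box inset 25 mm from the nearest pair of top edges, running from the floor.

B is a run of 10 identical solid stair steps. Each tread is 1138×220 mm and each step block is 182 mm high. Step 1 rests on the floor; step k is offset from step 1 by (k−1)×220 mm in y and (k−1)×182 mm in z.

The staircase is on the floor beside the table on its +x side.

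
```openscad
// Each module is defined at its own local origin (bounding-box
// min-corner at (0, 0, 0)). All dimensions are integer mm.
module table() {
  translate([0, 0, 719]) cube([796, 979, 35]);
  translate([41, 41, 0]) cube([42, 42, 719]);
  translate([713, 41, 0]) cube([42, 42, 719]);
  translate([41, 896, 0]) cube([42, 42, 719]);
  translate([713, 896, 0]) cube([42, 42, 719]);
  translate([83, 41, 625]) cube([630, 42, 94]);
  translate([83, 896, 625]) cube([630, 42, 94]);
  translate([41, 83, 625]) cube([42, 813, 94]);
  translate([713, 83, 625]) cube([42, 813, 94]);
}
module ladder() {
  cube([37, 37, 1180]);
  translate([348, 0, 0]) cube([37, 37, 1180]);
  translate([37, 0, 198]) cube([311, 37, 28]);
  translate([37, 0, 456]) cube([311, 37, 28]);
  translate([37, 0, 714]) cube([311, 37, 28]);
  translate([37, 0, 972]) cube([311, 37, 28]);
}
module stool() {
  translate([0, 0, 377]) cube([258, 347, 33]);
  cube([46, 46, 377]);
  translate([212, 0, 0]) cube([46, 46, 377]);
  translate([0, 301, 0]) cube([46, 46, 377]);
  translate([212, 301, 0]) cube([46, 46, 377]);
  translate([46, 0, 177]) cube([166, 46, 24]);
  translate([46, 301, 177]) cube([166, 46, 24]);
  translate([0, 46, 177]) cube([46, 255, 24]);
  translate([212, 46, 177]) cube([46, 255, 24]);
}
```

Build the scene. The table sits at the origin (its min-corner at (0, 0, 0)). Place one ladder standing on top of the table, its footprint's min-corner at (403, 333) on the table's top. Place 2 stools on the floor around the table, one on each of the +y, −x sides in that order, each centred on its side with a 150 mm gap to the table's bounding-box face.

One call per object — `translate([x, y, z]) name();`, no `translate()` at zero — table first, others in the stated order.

table();
translate([403, 333, 754]) ladder();
translate([269, 1129, 0]) stool();
translate([-408, 316, 0]) stool();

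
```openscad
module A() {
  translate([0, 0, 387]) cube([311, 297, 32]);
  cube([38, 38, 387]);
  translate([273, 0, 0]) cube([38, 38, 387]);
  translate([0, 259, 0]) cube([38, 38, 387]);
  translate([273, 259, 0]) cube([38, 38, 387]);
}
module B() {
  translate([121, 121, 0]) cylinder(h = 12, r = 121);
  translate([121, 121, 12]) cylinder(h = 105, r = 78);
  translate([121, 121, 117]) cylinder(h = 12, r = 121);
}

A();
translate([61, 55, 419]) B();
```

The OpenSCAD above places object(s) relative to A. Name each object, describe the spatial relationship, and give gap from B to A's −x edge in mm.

The spool's min-x is at 61; the stool's min-x is 0; gap = 61 mm.

A is a stool. B is a spool. The spool is on top of the stool. The gap from the spool to the stool's −x edge is 61 mm.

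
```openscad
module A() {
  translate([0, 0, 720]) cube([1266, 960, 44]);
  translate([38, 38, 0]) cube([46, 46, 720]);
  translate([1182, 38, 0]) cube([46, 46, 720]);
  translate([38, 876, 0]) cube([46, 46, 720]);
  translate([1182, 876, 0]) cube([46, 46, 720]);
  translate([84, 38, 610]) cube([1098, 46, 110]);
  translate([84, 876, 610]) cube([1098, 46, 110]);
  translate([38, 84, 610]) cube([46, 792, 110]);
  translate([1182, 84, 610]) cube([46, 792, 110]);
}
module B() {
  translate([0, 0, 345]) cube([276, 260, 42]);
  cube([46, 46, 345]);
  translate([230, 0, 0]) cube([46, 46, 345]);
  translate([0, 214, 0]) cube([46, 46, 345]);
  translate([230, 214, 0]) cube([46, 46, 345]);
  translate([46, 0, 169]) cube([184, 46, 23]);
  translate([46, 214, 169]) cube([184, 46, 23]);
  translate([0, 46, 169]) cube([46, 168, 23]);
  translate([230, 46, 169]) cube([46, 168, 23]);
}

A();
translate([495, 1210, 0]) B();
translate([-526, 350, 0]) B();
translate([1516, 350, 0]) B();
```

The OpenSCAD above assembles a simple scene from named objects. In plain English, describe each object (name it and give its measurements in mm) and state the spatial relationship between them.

A is a table: top 1266 mm (x) × 960 mm (y), 44 mm thick, upper face at z = 764 mm, on four 46×46 mm square legs, each inset 38 mm from the nearest pair of top edges, running from z = 0 to the bottom of the top. Four apron rails, 46 mm thick and 110 mm tall, run between adjacent legs with their top edges flush with the underside of the top and their outer faces flush with the legs' outer faces.

B is a four-legged stool. The seat is 276×260 mm, 42 mm thick, top at z = 387 mm. It stands on four square legs, each 46×46 mm in cross-section, from z = 0 to the seat underside, each flush with a corner of the seat. Four stretchers, 46 mm wide and 23 mm tall, connect adjacent legs with their undersides at z = 169 mm, each running between the inner faces of the legs it joins and aligned with the legs' outer faces on the other axis.

Three stools sit around the table at the +y, −x, +x sides.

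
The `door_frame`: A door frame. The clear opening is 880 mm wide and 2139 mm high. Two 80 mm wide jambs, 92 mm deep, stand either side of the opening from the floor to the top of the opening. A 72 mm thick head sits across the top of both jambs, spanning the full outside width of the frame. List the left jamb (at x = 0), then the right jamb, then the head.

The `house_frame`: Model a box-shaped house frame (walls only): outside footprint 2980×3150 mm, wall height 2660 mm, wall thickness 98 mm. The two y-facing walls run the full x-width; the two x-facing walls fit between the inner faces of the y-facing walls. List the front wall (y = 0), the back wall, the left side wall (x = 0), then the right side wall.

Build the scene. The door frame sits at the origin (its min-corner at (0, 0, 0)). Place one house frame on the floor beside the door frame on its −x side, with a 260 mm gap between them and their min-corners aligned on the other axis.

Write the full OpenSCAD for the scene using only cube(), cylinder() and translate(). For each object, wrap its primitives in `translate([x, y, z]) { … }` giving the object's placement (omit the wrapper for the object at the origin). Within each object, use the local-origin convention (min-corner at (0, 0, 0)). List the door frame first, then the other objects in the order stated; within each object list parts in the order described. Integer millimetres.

cube([80, 92, 2139]);
translate([960, 0, 0]) cube([80, 92, 2139]);
translate([0, 0, 2139]) cube([1040, 92, 72]);
translate([-3240, 0, 0]) {
  cube([2980, 98, 2660]);
  translate([0, 3052, 0]) cube([2980, 98, 2660]);
  translate([0, 98, 0]) cube([98, 2954, 2660]);
  translate([2882, 98, 0]) cube([98, 2954, 2660]);
}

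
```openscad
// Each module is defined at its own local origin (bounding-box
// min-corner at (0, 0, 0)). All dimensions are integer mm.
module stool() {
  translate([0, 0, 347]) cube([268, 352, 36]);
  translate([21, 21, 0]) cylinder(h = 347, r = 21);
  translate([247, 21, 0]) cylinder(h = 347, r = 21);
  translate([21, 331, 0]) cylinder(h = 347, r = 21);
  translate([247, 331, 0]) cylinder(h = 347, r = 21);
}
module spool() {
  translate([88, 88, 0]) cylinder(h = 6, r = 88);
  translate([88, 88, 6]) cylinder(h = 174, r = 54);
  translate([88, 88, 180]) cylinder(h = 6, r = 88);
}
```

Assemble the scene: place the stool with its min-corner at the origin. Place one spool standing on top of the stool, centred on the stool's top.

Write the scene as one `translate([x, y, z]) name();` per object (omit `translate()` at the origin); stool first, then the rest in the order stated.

stool();
translate([46, 88, 383]) spool();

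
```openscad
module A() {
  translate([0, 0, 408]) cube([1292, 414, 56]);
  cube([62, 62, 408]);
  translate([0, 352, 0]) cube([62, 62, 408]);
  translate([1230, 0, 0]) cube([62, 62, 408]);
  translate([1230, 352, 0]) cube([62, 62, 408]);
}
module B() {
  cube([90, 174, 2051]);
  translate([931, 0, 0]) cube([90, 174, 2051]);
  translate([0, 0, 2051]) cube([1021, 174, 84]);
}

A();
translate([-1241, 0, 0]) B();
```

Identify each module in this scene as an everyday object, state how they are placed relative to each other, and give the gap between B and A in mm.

The door frame's nearest face is 220 mm from the bench's −x face.

A is a bench. B is a door frame. The door frame is on the floor beside the bench on its −x side. The gap between the door frame and the bench is 220 mm.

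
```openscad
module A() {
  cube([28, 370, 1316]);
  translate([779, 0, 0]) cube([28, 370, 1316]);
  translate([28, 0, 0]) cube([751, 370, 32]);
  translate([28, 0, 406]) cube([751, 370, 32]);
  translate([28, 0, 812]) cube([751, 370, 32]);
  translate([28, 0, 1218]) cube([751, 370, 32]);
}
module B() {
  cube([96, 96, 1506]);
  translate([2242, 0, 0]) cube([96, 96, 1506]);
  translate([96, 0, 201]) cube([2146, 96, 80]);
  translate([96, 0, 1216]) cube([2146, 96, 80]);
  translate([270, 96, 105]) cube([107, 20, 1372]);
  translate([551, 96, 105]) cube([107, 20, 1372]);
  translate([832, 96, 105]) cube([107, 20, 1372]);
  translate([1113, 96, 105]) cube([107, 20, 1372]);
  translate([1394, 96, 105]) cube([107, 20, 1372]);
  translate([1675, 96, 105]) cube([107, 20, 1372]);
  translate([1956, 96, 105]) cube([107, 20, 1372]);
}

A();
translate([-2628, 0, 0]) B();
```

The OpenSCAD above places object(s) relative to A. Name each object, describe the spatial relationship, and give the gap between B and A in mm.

A is a bookshelf. B is a fence section. The fence section is on the floor beside the bookshelf on its −x side. The gap between the fence section and the bookshelf is 290 mm.

The fence section's nearest face is 290 mm from the bookshelf's −x face.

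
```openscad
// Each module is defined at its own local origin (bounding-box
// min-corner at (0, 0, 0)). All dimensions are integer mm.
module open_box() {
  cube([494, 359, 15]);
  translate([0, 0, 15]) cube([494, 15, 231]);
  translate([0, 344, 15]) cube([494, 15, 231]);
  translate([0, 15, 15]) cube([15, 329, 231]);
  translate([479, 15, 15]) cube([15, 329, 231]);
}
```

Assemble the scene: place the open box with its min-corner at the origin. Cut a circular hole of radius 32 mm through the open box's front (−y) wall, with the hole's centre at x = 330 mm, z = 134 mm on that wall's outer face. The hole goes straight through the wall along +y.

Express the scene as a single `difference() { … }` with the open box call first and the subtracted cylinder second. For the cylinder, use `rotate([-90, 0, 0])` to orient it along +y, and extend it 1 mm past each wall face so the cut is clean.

difference() {
  open_box();
  translate([330, -1, 134]) rotate([-90, 0, 0]) cylinder(h = 17, r = 32);
}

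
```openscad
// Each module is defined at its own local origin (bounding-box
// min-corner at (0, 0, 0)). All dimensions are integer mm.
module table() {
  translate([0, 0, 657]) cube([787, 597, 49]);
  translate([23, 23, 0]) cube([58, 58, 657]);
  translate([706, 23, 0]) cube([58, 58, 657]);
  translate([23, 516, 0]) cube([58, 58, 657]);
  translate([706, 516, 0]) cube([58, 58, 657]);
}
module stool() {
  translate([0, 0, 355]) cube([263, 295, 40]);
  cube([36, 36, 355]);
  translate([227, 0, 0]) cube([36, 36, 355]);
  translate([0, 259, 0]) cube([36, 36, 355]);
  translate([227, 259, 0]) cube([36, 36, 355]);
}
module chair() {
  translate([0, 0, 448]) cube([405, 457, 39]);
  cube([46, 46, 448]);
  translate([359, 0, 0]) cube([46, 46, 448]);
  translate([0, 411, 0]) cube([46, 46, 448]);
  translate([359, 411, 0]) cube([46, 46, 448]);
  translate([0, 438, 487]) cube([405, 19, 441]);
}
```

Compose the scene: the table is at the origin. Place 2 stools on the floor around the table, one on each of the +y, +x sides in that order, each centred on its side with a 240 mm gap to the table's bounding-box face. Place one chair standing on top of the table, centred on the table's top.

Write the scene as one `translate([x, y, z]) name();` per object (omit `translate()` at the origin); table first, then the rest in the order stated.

table();
translate([262, 837, 0]) stool();
translate([1027, 151, 0]) stool();
translate([191, 70, 706]) chair();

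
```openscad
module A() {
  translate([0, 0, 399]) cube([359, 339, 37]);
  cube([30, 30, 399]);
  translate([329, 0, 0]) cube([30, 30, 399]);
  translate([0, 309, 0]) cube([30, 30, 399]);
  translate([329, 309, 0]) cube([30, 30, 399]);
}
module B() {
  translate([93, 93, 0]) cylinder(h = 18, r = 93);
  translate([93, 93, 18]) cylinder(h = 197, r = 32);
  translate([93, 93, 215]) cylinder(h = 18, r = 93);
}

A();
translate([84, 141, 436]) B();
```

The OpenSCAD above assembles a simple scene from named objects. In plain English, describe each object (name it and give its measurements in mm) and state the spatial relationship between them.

A is a simple wooden stool: a rectangular seat 359 mm (x) by 339 mm (y), 37 mm thick, top face at z = 436 mm, on four square legs, each 30×30 mm in cross-section. The legs rest on z = 0, each flush with a corner of the seat.

B is a spool: two coaxial disc flanges of radius 93 mm and thickness 18 mm, joined by a core cylinder of radius 32 mm and height 197 mm. The lower flange rests on z = 0 and the three cylinders share a vertical axis.

The spool is on top of the stool.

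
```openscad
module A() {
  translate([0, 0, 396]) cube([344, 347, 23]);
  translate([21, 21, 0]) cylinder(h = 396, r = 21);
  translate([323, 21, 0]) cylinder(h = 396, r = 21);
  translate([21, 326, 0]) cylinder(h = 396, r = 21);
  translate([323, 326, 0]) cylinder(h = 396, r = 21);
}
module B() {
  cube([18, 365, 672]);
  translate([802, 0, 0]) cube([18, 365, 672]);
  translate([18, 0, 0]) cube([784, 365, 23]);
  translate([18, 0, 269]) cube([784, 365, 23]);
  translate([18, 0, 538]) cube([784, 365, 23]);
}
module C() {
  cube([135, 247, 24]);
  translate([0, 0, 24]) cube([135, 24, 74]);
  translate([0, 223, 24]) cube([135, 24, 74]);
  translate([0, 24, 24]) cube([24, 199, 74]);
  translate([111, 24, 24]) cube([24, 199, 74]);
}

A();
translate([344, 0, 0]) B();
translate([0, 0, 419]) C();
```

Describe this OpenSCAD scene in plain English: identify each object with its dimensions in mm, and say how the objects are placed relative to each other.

A is a simple wooden stool: a rectangular seat 344 mm (x) by 347 mm (y), 23 mm thick, top face at z = 419 mm, on four round legs, each 42 mm in diameter. The legs rest on z = 0, each leg's axis is inset half a diameter from the nearest pair of seat edges (so the leg's bounding box is flush with the corner).

B is an open bookshelf. Two side panels, each 18 mm thick, 365 mm deep and 672 mm tall, stand 820 mm apart (outside-to-outside). Between them sit 3 shelves, each 23 mm thick and 365 mm deep, spanning the full gap between the sides. The bottom shelf rests on the floor (its underside at z = 0) and the clear gap between one shelf's top and the next shelf's underside is 246 mm.

C is an open-topped rectangular box: outside dimensions 135×247×98 mm, with a uniform wall and base thickness of 24 mm. The base is a full 135×247 slab on the floor; four walls sit on top of the base. The front and back walls (the −y and +y sides) span the full width; the two side walls fit between them.

The bookshelf is against the stool's +x side, with their −y faces flush. The open box is on top of the stool.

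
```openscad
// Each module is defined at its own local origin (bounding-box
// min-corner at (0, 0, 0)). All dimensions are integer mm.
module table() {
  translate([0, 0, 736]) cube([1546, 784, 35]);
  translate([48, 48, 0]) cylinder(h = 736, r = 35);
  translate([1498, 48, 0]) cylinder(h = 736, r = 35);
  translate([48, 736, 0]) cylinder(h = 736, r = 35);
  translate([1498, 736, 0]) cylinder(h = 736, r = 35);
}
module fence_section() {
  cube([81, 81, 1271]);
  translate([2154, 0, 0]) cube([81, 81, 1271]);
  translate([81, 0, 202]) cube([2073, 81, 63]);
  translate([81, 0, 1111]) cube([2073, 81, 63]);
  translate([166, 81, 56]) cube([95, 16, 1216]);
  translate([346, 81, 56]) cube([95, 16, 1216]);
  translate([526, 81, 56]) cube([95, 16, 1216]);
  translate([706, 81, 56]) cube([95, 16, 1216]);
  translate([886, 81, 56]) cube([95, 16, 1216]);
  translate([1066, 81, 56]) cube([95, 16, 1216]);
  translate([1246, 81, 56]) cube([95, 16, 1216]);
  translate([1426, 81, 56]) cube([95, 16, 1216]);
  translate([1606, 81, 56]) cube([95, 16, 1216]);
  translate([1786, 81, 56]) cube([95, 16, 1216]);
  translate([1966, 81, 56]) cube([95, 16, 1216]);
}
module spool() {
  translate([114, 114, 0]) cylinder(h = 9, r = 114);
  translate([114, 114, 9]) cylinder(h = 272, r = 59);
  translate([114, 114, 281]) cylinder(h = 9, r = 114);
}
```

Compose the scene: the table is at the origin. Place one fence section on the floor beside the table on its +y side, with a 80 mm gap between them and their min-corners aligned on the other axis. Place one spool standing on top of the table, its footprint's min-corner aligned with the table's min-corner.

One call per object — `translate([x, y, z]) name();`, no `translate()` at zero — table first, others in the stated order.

table();
translate([0, 864, 0]) fence_section();
translate([0, 0, 771]) spool();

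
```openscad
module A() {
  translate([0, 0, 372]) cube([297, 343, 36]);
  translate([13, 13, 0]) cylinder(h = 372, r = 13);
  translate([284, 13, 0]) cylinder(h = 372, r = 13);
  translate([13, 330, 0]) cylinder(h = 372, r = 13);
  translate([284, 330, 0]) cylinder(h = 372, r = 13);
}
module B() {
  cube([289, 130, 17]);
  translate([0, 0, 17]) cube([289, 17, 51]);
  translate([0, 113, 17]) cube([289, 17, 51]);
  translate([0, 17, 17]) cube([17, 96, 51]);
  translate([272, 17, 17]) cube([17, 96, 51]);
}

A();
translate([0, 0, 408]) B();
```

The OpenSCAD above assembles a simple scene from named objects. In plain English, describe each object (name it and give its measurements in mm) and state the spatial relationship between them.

A is a simple wooden stool: a rectangular seat 297 mm (x) by 343 mm (y), 36 mm thick, top face at z = 408 mm, on four round legs, each 26 mm in diameter. The legs rest on z = 0, each leg's axis is inset half a diameter from the nearest pair of seat edges (so the leg's bounding box is flush with the corner).

B is an open storage box with external size 289×130×68 mm and wall thickness 17 mm (the base is also 17 mm thick). The base covers the whole footprint; the four walls stand on the base, with the y-facing walls full-width and the x-facing walls fitting between their inner faces.

The open box is on top of the stool.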